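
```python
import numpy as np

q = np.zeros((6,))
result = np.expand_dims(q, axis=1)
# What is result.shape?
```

(6, 1)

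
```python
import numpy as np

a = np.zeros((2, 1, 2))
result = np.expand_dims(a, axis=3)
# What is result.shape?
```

(2, 1, 2, 1)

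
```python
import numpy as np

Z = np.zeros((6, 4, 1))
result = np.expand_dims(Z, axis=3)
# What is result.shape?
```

(6, 4, 1, 1)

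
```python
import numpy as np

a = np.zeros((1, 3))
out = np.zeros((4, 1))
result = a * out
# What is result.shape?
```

(4, 3)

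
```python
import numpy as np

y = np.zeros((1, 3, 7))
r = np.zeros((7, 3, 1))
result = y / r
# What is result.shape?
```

(7, 3, 7)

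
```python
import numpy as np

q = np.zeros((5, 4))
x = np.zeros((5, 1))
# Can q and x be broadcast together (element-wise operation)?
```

Yes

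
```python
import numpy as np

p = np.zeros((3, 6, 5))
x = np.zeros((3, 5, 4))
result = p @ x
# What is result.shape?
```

(3, 6, 4)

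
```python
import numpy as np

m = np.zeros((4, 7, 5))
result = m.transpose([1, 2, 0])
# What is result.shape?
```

(7, 5, 4)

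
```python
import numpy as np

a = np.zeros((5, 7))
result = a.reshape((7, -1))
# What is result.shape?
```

(7, 5)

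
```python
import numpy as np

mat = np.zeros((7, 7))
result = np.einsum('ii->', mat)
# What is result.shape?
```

()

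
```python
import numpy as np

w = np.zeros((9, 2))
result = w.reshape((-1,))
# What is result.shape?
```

(18,)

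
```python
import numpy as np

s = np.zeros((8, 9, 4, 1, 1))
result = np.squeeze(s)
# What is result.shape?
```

(8, 9, 4)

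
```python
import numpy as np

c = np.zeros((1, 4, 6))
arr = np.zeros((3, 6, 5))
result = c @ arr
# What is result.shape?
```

(3, 4, 5)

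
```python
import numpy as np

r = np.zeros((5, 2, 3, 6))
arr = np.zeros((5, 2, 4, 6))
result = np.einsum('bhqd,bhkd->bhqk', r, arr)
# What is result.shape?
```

(5, 2, 3, 4)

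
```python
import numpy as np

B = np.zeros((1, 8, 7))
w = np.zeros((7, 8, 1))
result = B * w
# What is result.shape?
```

(7, 8, 7)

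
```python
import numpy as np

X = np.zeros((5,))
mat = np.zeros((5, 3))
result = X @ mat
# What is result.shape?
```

(3,)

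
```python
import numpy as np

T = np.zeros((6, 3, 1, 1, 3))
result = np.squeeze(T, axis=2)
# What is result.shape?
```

(6, 3, 1, 3)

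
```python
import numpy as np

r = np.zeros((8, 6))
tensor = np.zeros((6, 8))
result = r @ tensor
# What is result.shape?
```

(8, 8)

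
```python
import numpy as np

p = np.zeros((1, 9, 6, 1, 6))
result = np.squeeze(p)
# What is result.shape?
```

(9, 6, 6)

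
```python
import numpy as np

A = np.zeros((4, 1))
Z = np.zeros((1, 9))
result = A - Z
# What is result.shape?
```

(4, 9)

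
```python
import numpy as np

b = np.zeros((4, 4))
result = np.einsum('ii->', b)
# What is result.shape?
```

()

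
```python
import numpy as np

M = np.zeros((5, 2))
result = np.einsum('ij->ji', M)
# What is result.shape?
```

(2, 5)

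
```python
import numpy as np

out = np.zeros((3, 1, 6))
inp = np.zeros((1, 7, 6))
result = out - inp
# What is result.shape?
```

(3, 7, 6)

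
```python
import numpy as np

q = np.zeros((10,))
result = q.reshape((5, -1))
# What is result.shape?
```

(5, 2)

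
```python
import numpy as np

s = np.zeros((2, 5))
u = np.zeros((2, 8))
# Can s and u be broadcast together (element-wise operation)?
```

No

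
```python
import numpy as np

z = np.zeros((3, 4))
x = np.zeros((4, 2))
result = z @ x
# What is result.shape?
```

(3, 2)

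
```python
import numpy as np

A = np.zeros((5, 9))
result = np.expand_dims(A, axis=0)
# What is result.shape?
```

(1, 5, 9)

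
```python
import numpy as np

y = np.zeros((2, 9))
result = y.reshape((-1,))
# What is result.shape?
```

(18,)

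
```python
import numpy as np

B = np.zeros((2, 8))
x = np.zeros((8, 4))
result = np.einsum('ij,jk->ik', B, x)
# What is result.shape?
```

(2, 4)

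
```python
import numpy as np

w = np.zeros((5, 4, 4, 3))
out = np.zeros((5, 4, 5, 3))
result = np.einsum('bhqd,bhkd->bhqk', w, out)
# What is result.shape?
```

(5, 4, 4, 5)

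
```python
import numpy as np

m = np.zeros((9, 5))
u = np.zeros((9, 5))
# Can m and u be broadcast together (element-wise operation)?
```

Yes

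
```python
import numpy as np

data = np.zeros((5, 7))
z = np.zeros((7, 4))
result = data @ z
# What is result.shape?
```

(5, 4)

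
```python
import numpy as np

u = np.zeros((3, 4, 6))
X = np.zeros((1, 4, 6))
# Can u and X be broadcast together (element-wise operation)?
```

Yes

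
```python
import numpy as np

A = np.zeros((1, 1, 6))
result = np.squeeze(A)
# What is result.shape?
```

(6,)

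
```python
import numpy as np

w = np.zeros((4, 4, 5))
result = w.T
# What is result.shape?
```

(5, 4, 4)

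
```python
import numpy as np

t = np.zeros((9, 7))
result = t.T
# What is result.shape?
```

(7, 9)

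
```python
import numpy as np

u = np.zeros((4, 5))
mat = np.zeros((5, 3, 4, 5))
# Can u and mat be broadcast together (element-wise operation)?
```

Yes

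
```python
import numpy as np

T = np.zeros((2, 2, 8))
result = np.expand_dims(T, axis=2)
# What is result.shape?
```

(2, 2, 1, 8)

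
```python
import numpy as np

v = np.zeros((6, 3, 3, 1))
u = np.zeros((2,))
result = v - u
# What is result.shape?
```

(6, 3, 3, 2)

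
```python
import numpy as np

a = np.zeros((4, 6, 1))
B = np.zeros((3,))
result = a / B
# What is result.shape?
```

(4, 6, 3)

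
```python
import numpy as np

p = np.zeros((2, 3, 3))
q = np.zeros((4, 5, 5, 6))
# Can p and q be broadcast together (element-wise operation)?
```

No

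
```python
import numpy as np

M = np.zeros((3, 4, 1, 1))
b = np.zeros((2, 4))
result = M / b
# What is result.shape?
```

(3, 4, 2, 4)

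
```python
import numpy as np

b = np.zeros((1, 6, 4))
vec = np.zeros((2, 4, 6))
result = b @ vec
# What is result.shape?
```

(2, 6, 6)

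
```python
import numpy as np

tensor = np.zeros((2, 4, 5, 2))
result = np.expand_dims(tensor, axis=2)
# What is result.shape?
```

(2, 4, 1, 5, 2)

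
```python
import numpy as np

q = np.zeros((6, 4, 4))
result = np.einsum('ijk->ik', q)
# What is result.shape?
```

(6, 4)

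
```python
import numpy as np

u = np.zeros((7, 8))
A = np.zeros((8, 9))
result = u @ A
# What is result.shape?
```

(7, 9)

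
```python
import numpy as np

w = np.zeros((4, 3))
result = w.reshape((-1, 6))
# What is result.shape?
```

(2, 6)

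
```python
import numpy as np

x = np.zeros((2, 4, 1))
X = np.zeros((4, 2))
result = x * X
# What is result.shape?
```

(2, 4, 2)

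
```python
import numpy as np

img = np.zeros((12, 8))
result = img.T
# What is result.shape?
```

(8, 12)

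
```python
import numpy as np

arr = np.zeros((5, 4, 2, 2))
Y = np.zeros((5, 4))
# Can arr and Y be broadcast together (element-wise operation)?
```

No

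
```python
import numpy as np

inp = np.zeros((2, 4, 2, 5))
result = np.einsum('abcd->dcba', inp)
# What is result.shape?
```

(5, 2, 4, 2)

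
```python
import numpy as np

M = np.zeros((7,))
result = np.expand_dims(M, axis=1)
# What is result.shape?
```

(7, 1)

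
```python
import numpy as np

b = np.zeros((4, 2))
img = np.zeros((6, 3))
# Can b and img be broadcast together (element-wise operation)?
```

No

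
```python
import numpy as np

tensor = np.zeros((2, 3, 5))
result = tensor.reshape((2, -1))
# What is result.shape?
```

(2, 15)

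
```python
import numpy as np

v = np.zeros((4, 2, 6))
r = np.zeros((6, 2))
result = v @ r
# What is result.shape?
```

(4, 2, 2)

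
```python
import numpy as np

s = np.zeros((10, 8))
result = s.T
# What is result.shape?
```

(8, 10)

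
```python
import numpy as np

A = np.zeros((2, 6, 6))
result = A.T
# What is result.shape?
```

(6, 6, 2)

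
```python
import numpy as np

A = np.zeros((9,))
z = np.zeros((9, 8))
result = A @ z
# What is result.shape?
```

(8,)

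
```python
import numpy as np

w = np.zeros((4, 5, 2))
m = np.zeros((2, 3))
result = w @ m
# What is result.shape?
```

(4, 5, 3)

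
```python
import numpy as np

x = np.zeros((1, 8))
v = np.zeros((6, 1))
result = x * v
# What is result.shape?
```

(6, 8)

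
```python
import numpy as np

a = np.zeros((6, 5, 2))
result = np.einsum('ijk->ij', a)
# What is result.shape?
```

(6, 5)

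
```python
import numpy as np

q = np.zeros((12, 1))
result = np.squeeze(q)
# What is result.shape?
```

(12,)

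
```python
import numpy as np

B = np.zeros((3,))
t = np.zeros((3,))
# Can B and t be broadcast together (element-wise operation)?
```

Yes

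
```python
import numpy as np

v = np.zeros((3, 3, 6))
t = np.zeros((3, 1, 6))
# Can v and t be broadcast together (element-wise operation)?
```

Yes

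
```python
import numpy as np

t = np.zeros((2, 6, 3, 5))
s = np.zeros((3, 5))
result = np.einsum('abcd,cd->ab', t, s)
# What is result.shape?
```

(2, 6)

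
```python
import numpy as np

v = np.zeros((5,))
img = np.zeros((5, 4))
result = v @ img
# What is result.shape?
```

(4,)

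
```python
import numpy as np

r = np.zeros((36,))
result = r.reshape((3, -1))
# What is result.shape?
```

(3, 12)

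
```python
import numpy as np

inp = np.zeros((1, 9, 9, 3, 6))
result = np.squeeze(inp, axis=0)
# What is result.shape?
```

(9, 9, 3, 6)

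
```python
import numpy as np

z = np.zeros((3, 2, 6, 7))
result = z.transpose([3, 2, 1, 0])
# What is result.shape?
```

(7, 6, 2, 3)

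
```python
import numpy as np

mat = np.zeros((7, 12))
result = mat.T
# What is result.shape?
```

(12, 7)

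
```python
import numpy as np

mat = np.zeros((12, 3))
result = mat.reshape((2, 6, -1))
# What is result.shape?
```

(2, 6, 3)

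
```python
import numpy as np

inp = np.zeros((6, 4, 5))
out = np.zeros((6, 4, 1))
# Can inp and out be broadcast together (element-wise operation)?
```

Yes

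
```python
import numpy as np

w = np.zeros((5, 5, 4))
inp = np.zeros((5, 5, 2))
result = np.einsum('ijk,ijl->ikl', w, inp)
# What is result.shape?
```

(5, 4, 2)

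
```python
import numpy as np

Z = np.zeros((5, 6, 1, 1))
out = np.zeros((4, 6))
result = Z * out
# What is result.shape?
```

(5, 6, 4, 6)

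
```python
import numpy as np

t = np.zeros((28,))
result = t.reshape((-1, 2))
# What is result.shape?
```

(14, 2)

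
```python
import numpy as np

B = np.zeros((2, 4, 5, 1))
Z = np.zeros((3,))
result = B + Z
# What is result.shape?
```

(2, 4, 5, 3)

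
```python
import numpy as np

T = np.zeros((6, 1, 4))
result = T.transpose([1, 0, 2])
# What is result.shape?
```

(1, 6, 4)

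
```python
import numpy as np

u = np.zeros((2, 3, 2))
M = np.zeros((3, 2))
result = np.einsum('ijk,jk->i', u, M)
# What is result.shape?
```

(2,)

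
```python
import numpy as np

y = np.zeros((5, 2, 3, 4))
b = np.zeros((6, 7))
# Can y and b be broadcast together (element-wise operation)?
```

No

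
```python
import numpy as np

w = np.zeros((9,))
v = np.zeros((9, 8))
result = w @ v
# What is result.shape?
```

(8,)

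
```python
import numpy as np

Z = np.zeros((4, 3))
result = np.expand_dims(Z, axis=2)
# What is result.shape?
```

(4, 3, 1)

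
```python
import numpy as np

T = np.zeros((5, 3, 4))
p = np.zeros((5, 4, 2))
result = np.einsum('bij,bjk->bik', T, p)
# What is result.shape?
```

(5, 3, 2)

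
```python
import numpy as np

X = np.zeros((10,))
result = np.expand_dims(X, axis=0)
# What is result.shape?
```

(1, 10)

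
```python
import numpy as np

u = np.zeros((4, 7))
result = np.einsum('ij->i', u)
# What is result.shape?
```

(4,)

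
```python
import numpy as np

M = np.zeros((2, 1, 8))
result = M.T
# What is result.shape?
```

(8, 1, 2)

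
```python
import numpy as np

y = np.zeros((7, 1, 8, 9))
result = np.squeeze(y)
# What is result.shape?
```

(7, 8, 9)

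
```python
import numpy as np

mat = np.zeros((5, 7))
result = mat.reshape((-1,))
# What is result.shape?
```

(35,)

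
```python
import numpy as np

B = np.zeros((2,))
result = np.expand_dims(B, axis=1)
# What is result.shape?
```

(2, 1)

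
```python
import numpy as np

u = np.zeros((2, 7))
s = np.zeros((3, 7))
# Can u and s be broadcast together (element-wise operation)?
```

No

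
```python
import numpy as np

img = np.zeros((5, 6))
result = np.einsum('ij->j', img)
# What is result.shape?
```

(6,)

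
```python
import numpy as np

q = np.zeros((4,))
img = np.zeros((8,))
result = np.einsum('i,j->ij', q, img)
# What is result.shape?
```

(4, 8)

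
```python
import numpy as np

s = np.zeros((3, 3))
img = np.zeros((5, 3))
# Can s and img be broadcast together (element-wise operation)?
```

No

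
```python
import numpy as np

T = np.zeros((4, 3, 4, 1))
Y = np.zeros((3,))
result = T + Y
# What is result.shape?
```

(4, 3, 4, 3)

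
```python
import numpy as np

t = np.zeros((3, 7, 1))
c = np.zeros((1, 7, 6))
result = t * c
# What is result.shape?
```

(3, 7, 6)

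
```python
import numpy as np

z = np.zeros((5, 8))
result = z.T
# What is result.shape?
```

(8, 5)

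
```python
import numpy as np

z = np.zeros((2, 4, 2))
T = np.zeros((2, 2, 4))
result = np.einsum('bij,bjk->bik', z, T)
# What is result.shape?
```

(2, 4, 4)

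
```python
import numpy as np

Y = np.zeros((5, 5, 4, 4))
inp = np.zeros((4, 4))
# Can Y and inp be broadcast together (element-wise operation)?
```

Yes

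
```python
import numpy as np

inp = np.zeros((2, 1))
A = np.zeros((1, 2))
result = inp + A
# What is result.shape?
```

(2, 2)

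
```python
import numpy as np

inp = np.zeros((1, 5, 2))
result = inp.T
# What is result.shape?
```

(2, 5, 1)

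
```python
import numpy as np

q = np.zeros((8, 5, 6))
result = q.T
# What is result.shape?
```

(6, 5, 8)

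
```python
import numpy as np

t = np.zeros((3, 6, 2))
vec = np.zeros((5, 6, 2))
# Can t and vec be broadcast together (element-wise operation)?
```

No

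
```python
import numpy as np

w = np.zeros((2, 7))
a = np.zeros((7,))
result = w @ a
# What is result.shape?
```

(2,)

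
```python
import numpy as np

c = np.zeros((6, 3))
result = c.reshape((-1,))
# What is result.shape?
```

(18,)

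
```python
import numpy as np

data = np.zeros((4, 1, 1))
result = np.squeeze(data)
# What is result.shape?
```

(4,)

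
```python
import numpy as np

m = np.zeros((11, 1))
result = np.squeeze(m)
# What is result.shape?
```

(11,)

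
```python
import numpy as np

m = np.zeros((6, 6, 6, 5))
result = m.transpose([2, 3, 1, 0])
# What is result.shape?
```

(6, 5, 6, 6)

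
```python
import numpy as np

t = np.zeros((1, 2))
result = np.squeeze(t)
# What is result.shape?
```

(2,)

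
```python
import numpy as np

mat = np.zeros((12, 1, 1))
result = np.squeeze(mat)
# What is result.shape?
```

(12,)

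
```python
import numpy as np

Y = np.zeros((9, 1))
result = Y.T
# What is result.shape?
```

(1, 9)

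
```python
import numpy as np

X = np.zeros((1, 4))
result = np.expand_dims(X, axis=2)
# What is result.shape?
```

(1, 4, 1)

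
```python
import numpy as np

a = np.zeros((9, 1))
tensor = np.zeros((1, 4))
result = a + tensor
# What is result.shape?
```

(9, 4)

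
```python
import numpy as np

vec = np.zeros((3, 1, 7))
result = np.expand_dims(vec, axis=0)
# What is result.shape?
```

(1, 3, 1, 7)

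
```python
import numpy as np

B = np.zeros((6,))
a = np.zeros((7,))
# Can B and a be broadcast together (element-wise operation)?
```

No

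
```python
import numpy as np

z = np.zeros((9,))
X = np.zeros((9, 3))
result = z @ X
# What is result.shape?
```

(3,)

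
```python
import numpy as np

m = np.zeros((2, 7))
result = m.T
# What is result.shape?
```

(7, 2)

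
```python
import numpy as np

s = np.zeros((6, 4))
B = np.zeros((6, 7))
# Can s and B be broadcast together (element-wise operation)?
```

No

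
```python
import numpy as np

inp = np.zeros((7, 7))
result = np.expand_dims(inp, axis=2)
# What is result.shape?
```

(7, 7, 1)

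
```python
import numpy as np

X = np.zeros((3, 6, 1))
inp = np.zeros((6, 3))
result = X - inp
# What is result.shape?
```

(3, 6, 3)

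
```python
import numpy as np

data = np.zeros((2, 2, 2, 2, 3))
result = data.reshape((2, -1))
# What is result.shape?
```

(2, 24)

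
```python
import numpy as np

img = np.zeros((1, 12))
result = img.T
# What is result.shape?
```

(12, 1)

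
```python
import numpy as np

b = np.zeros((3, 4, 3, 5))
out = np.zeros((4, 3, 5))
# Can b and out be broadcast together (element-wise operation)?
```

Yes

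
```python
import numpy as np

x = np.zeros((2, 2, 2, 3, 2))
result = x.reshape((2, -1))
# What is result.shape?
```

(2, 24)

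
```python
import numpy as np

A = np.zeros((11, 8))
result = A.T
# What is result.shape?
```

(8, 11)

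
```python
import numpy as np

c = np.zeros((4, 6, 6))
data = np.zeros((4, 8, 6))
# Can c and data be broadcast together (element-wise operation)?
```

No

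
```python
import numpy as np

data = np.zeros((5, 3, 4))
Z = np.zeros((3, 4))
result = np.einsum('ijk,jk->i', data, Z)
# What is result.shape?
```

(5,)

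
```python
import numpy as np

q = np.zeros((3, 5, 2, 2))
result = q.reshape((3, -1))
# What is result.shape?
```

(3, 20)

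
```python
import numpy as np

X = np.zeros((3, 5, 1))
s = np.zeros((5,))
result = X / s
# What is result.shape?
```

(3, 5, 5)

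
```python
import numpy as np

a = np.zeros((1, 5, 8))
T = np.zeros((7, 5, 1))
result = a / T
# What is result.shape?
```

(7, 5, 8)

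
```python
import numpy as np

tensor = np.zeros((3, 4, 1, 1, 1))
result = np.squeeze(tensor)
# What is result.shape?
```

(3, 4)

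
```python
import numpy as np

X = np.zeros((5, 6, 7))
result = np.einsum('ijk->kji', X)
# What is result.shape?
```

(7, 6, 5)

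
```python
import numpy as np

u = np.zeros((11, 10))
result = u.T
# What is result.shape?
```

(10, 11)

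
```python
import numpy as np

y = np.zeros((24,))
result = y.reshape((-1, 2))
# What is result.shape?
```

(12, 2)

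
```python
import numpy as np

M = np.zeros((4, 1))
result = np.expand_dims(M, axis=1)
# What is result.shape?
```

(4, 1, 1)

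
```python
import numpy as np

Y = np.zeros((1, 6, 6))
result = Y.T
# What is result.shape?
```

(6, 6, 1)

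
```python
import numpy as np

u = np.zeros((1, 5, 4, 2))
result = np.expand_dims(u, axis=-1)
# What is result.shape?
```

(1, 5, 4, 2, 1)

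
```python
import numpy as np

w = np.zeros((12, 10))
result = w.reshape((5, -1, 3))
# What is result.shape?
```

(5, 8, 3)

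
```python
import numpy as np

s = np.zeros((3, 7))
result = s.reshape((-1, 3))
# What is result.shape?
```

(7, 3)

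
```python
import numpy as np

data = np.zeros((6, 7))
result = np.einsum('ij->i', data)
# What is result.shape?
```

(6,)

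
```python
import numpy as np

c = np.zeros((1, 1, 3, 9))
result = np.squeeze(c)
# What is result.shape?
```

(3, 9)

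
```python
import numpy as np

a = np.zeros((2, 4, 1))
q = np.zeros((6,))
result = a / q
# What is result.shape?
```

(2, 4, 6)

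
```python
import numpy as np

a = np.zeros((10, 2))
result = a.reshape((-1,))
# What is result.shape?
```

(20,)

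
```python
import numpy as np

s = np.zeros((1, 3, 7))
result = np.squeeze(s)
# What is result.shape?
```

(3, 7)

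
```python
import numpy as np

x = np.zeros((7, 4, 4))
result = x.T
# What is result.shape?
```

(4, 4, 7)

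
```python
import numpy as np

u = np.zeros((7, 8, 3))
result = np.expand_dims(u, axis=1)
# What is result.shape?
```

(7, 1, 8, 3)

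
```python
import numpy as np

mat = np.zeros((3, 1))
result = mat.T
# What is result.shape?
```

(1, 3)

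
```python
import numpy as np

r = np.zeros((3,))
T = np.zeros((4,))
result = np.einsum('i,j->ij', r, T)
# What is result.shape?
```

(3, 4)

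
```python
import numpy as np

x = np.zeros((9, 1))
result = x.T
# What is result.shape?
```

(1, 9)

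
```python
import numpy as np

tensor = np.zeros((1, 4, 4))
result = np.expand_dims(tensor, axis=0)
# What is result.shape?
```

(1, 1, 4, 4)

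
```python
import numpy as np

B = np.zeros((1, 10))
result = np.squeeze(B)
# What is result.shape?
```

(10,)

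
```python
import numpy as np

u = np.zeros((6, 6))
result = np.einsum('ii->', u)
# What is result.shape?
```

()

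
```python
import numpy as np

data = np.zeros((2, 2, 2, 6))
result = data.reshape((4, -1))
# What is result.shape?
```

(4, 12)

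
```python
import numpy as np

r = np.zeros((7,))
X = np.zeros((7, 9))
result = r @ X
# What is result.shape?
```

(9,)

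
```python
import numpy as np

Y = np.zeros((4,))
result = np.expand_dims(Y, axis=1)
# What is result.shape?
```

(4, 1)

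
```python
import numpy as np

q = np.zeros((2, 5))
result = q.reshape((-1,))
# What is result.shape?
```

(10,)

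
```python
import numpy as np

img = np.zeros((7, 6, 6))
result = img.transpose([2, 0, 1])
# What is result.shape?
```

(6, 7, 6)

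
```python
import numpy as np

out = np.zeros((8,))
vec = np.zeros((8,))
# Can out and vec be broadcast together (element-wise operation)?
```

Yes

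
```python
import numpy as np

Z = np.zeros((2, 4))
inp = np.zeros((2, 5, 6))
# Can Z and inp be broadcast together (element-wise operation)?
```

No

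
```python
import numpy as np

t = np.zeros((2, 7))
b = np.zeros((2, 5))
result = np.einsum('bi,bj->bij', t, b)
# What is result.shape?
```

(2, 7, 5)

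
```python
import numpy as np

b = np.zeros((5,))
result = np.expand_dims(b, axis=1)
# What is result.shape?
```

(5, 1)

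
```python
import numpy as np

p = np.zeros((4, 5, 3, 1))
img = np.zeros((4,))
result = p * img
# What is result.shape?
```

(4, 5, 3, 4)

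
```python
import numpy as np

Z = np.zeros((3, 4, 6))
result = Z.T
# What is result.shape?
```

(6, 4, 3)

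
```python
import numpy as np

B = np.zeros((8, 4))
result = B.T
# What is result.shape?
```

(4, 8)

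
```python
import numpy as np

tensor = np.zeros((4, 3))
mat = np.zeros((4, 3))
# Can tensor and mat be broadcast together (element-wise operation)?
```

Yes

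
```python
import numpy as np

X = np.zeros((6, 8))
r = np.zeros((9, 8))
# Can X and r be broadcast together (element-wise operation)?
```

No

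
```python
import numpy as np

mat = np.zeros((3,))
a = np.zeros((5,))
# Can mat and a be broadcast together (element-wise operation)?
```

No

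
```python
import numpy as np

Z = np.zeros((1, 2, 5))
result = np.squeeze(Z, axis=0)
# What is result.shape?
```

(2, 5)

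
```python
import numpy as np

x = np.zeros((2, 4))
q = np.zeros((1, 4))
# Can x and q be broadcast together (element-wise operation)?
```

Yes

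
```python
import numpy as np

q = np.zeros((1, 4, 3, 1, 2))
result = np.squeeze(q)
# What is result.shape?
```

(4, 3, 2)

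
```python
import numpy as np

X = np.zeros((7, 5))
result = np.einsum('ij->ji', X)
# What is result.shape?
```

(5, 7)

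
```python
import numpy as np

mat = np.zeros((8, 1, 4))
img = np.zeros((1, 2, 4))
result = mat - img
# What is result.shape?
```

(8, 2, 4)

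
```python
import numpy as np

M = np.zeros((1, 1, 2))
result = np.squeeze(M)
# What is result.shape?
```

(2,)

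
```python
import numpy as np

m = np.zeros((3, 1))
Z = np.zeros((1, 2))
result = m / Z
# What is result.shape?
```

(3, 2)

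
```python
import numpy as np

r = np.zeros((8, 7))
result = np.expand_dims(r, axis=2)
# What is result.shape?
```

(8, 7, 1)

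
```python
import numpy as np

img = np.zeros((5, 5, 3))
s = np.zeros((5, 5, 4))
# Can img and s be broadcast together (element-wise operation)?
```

No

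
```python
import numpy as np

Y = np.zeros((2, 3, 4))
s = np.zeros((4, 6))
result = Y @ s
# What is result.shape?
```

(2, 3, 6)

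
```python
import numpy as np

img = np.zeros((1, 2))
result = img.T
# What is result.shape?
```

(2, 1)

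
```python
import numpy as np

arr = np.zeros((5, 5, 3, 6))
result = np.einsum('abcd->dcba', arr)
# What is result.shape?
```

(6, 3, 5, 5)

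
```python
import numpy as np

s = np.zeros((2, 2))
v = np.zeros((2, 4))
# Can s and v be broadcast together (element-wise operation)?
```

No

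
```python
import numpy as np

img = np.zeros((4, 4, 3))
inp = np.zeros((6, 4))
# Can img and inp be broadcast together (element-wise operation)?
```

No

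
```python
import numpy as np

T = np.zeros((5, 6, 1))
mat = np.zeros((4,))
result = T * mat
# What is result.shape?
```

(5, 6, 4)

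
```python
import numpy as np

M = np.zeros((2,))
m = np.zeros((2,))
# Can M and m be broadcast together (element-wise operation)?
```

Yes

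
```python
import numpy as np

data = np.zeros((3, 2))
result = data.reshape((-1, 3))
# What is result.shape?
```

(2, 3)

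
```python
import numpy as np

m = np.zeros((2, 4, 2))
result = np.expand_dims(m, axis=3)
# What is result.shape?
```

(2, 4, 2, 1)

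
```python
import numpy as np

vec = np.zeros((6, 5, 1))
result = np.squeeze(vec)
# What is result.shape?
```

(6, 5)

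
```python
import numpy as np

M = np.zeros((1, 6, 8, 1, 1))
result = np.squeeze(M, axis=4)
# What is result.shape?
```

(1, 6, 8, 1)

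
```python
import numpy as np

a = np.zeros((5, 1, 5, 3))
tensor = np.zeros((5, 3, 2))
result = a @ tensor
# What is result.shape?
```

(5, 5, 5, 2)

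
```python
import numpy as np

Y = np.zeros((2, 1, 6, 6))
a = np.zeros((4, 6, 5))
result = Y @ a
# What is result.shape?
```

(2, 4, 6, 5)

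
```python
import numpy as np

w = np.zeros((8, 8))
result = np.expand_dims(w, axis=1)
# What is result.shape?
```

(8, 1, 8)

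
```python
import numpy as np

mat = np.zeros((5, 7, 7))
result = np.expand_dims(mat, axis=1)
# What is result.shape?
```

(5, 1, 7, 7)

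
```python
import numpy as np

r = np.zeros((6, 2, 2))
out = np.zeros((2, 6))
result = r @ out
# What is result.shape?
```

(6, 2, 6)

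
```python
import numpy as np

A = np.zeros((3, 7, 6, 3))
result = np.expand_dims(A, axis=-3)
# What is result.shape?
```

(3, 7, 1, 6, 3)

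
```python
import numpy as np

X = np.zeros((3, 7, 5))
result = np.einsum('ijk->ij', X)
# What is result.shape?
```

(3, 7)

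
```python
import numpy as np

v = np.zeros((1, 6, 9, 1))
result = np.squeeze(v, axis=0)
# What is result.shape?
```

(6, 9, 1)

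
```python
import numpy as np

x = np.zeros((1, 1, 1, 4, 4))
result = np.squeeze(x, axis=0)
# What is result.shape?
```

(1, 1, 4, 4)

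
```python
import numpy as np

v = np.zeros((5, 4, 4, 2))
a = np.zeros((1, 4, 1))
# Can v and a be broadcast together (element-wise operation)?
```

Yes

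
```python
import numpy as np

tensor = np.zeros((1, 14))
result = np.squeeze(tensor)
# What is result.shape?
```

(14,)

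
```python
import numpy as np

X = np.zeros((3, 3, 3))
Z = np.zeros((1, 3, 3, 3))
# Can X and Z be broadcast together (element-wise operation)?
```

Yes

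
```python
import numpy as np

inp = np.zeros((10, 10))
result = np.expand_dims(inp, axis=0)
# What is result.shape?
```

(1, 10, 10)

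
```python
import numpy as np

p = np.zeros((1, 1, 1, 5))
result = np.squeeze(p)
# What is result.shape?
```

(5,)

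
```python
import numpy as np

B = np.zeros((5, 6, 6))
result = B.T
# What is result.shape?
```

(6, 6, 5)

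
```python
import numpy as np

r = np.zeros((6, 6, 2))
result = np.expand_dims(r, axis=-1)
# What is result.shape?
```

(6, 6, 2, 1)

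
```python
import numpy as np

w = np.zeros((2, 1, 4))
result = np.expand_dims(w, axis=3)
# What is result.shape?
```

(2, 1, 4, 1)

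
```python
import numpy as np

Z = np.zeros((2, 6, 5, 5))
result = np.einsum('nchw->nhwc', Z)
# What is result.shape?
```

(2, 5, 5, 6)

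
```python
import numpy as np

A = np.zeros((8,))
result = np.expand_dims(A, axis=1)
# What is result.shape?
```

(8, 1)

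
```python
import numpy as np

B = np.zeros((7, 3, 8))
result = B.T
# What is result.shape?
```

(8, 3, 7)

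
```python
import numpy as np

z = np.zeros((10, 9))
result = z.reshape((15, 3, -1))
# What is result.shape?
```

(15, 3, 2)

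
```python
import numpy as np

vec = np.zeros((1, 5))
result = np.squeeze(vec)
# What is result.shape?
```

(5,)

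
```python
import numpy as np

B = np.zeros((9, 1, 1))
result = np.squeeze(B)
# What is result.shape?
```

(9,)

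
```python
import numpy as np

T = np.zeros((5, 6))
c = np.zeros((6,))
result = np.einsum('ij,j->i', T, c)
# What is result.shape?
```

(5,)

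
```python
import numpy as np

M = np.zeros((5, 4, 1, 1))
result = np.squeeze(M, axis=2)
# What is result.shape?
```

(5, 4, 1)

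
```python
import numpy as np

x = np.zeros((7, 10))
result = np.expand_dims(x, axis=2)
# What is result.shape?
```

(7, 10, 1)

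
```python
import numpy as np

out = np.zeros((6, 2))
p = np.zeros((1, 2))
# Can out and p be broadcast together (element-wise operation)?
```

Yes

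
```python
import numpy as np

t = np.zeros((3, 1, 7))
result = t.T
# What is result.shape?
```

(7, 1, 3)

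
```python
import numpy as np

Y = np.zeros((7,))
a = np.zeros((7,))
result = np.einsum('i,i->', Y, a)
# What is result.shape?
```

()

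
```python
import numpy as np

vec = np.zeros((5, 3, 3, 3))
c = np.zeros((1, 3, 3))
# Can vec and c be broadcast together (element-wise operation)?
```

Yes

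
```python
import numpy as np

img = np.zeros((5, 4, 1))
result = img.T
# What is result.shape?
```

(1, 4, 5)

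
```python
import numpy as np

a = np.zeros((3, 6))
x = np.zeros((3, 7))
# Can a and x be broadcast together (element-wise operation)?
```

No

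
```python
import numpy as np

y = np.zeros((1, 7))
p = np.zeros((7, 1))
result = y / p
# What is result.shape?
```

(7, 7)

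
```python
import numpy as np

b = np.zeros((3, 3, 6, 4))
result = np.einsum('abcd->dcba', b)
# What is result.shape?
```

(4, 6, 3, 3)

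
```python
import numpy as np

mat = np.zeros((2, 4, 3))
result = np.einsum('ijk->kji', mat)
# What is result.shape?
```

(3, 4, 2)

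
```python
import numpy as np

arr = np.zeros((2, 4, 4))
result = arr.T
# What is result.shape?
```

(4, 4, 2)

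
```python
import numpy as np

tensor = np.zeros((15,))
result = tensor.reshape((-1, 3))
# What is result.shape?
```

(5, 3)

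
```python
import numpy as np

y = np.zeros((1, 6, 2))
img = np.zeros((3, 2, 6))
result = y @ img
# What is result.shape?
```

(3, 6, 6)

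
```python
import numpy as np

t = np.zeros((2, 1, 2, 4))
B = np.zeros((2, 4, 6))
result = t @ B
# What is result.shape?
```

(2, 2, 2, 6)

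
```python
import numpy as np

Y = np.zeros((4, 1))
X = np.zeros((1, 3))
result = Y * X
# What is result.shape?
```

(4, 3)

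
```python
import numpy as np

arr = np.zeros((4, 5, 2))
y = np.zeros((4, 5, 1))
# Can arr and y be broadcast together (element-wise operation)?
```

Yes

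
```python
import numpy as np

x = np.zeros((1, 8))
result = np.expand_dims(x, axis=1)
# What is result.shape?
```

(1, 1, 8)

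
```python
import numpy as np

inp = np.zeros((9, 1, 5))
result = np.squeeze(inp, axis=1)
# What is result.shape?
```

(9, 5)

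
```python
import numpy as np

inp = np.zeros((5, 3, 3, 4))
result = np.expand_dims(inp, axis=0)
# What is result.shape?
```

(1, 5, 3, 3, 4)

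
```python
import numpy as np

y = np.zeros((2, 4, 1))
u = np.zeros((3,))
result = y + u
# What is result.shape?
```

(2, 4, 3)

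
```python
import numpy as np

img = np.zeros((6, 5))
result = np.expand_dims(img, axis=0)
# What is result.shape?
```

(1, 6, 5)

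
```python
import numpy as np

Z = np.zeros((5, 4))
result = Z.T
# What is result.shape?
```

(4, 5)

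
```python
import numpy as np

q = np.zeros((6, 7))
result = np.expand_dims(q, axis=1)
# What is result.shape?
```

(6, 1, 7)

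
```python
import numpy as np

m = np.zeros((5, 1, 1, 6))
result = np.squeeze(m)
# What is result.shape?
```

(5, 6)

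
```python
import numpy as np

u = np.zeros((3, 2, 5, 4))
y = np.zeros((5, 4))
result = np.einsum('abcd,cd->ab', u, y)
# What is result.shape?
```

(3, 2)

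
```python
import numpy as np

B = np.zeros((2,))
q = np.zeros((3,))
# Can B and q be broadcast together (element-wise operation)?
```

No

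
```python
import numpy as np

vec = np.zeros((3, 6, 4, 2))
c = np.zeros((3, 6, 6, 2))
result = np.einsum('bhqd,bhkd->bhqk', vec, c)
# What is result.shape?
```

(3, 6, 4, 6)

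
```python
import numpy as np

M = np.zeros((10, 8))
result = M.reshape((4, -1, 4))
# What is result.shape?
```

(4, 5, 4)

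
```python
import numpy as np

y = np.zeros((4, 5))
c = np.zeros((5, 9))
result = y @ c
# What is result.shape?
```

(4, 9)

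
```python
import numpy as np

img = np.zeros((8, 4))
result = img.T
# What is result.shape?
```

(4, 8)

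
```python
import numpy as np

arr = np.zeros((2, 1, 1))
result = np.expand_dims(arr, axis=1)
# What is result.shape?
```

(2, 1, 1, 1)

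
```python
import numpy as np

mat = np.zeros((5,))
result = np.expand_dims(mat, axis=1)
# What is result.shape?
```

(5, 1)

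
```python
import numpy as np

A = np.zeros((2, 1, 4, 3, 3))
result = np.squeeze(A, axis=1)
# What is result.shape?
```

(2, 4, 3, 3)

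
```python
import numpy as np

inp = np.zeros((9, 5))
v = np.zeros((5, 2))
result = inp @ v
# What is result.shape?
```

(9, 2)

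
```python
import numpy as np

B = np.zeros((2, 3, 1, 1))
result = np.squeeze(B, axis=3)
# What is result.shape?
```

(2, 3, 1)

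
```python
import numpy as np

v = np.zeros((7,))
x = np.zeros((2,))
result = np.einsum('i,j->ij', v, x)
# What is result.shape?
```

(7, 2)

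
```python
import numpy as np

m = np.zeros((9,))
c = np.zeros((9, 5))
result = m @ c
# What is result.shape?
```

(5,)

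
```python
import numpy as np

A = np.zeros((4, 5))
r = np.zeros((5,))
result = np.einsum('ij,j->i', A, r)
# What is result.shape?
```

(4,)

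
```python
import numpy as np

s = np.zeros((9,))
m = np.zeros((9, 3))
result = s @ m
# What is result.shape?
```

(3,)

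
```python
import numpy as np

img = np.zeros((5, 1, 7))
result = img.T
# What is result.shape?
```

(7, 1, 5)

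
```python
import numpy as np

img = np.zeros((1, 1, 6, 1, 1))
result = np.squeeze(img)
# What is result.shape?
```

(6,)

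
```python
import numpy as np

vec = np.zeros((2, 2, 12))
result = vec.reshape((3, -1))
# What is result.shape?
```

(3, 16)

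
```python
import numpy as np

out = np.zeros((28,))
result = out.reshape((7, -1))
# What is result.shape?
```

(7, 4)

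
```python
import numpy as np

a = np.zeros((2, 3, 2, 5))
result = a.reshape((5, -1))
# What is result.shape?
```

(5, 12)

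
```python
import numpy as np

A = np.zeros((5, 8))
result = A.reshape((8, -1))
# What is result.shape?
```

(8, 5)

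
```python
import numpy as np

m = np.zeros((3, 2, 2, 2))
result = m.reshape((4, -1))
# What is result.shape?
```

(4, 6)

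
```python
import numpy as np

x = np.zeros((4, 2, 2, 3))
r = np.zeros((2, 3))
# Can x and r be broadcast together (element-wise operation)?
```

Yes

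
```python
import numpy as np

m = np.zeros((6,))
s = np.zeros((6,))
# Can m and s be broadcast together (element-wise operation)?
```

Yes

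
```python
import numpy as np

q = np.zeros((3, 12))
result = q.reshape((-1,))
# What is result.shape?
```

(36,)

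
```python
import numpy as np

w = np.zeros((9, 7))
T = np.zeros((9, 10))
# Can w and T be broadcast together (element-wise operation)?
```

No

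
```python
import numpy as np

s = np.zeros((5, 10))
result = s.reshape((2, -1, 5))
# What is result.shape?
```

(2, 5, 5)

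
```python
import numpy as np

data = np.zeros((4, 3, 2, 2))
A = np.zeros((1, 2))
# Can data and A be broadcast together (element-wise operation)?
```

Yes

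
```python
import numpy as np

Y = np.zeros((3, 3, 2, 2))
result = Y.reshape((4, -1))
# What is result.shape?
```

(4, 9)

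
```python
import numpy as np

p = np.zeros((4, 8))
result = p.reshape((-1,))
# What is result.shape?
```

(32,)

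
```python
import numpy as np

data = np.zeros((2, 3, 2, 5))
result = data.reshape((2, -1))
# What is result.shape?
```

(2, 30)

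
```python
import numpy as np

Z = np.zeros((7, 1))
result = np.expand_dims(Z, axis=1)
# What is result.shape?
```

(7, 1, 1)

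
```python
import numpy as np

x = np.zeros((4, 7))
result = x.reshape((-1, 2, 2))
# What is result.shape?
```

(7, 2, 2)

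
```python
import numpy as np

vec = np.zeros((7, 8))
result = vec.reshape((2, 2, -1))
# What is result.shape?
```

(2, 2, 14)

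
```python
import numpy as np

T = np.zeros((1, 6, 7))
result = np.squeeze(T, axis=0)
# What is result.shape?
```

(6, 7)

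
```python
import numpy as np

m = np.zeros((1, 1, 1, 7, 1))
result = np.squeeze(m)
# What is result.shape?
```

(7,)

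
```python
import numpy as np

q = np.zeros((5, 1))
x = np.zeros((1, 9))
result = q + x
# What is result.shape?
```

(5, 9)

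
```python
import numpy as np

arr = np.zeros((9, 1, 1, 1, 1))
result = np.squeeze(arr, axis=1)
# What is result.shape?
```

(9, 1, 1, 1)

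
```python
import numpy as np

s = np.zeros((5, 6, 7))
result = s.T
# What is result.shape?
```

(7, 6, 5)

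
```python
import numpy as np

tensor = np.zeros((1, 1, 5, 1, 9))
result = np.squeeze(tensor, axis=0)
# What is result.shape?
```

(1, 5, 1, 9)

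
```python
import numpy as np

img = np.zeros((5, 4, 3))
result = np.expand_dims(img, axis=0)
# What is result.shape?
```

(1, 5, 4, 3)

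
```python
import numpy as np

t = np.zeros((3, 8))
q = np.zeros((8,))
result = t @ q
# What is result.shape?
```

(3,)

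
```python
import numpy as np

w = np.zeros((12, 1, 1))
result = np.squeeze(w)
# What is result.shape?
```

(12,)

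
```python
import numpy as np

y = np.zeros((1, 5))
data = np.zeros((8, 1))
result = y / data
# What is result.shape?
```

(8, 5)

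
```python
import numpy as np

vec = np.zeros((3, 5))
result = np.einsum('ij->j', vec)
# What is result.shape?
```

(5,)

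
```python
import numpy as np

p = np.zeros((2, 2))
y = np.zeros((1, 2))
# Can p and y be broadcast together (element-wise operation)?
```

Yes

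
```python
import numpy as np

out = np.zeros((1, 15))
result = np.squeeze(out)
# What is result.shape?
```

(15,)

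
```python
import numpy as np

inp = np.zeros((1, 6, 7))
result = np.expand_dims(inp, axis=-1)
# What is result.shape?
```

(1, 6, 7, 1)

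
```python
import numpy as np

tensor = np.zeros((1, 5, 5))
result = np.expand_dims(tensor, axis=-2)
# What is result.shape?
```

(1, 5, 1, 5)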